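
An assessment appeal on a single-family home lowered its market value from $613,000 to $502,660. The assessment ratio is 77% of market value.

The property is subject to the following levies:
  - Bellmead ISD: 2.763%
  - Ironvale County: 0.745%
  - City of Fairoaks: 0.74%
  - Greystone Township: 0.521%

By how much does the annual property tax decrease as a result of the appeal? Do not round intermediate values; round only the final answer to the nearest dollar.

$4,052

Old assessed value = $613,000 × 0.77 = $472,010
New assessed value = $502,660 × 0.77 = $387,048.2
Combined rate = 0.02763 + 0.00745 + 0.0074 + 0.00521 = 0.04769
Old tax = $472,010 × 0.04769 = $22,510.1569
New tax = $387,048.2 × 0.04769 = $18,458.328658
Reduction = $22,510.1569 − $18,458.328658 = $4,051.828242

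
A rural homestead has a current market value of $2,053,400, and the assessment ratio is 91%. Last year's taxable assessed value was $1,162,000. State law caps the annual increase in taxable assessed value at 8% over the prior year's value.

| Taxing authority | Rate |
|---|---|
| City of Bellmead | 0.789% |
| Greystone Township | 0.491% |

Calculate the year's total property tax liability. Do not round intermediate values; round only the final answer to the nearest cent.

Uncapped assessed value = $2,053,400 × 0.91 = $1,868,594
Cap limit = $1,162,000 × 1.08 = $1,254,960
Taxable assessed value = min($1,868,594, $1,254,960) = $1,254,960 (cap binds)
City of Bellmead: $1,254,960 × 0.00789 = $9,901.6344
Greystone Township: $1,254,960 × 0.00491 = $6,161.8536
Total = $16,063.488

$16,063.49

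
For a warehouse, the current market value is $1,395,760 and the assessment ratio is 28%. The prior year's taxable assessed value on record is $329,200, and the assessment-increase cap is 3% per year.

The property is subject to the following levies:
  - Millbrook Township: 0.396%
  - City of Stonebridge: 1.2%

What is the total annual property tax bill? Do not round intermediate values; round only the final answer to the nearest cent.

Uncapped assessed value = $1,395,760 × 0.28 = $390,812.8
Cap limit = $329,200 × 1.03 = $339,076
Taxable assessed value = min($390,812.8, $339,076) = $339,076 (cap binds)
Millbrook Township: $339,076 × 0.00396 = $1,342.74096
City of Stonebridge: $339,076 × 0.012 = $4,068.912
Total = $5,411.65296

$5,411.65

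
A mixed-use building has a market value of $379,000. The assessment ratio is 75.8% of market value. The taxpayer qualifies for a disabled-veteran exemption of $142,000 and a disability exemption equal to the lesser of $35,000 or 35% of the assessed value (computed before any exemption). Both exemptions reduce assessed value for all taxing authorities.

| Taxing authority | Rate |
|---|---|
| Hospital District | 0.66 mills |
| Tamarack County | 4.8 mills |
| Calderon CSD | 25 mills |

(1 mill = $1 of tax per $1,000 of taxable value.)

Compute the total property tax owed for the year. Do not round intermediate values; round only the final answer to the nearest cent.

Assessed value = $379,000 × 0.758 = $287,282
Disability exemption = min($35,000, 35% × $287,282) = min($35,000, $100,548.7) = $35,000 (dollar cap binds)
Taxable value = $287,282 − $142,000 − $35,000 = $110,282
Hospital District: $110,282 × 0.00066 = $72.78612
Tamarack County: $110,282 × 0.0048 = $529.3536
Calderon CSD: $110,282 × 0.025 = $2,757.05
Total = $3,359.18972

$3,359.19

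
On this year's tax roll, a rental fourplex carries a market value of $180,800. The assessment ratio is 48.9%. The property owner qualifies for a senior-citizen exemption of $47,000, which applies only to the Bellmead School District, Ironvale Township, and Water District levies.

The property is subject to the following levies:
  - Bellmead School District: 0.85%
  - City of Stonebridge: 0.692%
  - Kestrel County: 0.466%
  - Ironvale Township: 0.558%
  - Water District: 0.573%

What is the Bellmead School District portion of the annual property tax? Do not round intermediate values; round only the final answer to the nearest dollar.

$352

Assessed value = $180,800 × 0.489 = $88,411.2
Bellmead School District taxable value = $88,411.2 − $47,000 = $41,411.2
Bellmead School District levy = $41,411.2 × 0.0085 = $351.9952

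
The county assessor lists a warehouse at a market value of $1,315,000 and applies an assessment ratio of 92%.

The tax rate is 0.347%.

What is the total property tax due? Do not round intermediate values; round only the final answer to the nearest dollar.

Assessed value = $1,315,000 × 0.92 = $1,209,800
Tax = $1,209,800 × 0.00347 = $4,198.006

$4,198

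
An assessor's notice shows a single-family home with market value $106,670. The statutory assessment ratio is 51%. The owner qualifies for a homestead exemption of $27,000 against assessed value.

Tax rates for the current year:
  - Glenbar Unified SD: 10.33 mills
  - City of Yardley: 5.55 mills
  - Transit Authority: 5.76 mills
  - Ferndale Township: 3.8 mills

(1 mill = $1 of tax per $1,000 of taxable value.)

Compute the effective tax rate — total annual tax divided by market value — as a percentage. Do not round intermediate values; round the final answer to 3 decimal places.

0.654%

Assessed value = $106,670 × 0.51 = $54,401.7
Taxable value = $54,401.7 − $27,000 = $27,401.7
Glenbar Unified SD: $27,401.7 × 0.01033 = $283.059561
City of Yardley: $27,401.7 × 0.00555 = $152.079435
Transit Authority: $27,401.7 × 0.00576 = $157.833792
Ferndale Township: $27,401.7 × 0.0038 = $104.12646
Total tax = $697.099248
Effective rate = $697.099248 ÷ $106,670 = 0.654% of market value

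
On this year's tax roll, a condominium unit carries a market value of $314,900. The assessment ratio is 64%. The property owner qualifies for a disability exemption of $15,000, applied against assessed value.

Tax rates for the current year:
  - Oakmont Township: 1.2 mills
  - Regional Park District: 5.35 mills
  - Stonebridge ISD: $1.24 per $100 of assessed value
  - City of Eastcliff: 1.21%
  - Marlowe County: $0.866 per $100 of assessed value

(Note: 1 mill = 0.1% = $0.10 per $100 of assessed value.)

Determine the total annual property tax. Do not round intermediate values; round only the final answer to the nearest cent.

$7,407.34

Assessed value = $314,900 × 0.64 = $201,536
Taxable value = $201,536 − $15,000 = $186,536
Oakmont Township: $186,536 × 0.0012 = $223.8432
Regional Park District: $186,536 × 0.00535 = $997.9676
Stonebridge ISD: $186,536 × 0.0124 = $2,313.0464
City of Eastcliff: $186,536 × 0.0121 = $2,257.0856
Marlowe County: $186,536 × 0.00866 = $1,615.40176
Total = $7,407.34456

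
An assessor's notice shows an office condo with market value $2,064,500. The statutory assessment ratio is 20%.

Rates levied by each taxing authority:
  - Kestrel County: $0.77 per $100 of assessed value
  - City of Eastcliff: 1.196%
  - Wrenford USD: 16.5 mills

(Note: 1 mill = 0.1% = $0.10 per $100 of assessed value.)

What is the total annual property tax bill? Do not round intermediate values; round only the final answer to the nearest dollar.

Assessed value = $2,064,500 × 0.2 = $412,900
Kestrel County: $412,900 × 0.0077 = $3,179.33
City of Eastcliff: $412,900 × 0.01196 = $4,938.284
Wrenford USD: $412,900 × 0.0165 = $6,812.85
Total = $14,930.464

$14,930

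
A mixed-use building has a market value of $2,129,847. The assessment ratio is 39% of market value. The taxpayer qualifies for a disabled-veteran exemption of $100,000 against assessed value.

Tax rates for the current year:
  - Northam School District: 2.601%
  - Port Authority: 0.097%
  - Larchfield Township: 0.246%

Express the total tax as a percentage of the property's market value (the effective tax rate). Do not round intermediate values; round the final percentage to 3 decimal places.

1.010%

Assessed value = $2,129,847 × 0.39 = $830,640.33
Taxable value = $830,640.33 − $100,000 = $730,640.33
Northam School District: $730,640.33 × 0.02601 = $19,003.9549833
Port Authority: $730,640.33 × 0.00097 = $708.7211201
Larchfield Township: $730,640.33 × 0.00246 = $1,797.3752118
Total tax = $21,510.0513152
Effective rate = $21,510.0513152 ÷ $2,129,847 = 1.010% of market value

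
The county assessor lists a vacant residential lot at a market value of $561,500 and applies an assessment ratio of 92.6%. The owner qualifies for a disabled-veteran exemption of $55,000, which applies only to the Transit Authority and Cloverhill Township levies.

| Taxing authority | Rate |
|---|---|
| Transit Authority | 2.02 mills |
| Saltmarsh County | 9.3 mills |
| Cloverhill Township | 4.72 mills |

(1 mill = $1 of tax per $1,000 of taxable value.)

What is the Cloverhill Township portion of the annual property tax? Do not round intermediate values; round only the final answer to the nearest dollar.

Assessed value = $561,500 × 0.926 = $519,949
Cloverhill Township taxable value = $519,949 − $55,000 = $464,949
Cloverhill Township levy = $464,949 × 0.00472 = $2,194.55928

$2,195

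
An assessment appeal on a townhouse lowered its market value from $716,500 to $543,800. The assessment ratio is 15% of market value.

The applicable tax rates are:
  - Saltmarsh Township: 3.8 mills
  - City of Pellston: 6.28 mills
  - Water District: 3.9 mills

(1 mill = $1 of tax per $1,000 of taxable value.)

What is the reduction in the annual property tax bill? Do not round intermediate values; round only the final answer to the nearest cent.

Old assessed value = $716,500 × 0.15 = $107,475
New assessed value = $543,800 × 0.15 = $81,570
Combined rate = 0.0038 + 0.00628 + 0.0039 = 0.01398
Old tax = $107,475 × 0.01398 = $1,502.5005
New tax = $81,570 × 0.01398 = $1,140.3486
Reduction = $1,502.5005 − $1,140.3486 = $362.1519

$362.15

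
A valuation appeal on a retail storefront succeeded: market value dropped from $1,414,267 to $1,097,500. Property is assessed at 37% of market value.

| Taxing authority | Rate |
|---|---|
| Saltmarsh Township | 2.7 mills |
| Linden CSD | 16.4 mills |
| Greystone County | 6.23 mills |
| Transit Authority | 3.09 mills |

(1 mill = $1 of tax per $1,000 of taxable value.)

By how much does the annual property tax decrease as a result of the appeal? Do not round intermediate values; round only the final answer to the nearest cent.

Old assessed value = $1,414,267 × 0.37 = $523,278.79
New assessed value = $1,097,500 × 0.37 = $406,075
Combined rate = 0.0027 + 0.0164 + 0.00623 + 0.00309 = 0.02842
Old tax = $523,278.79 × 0.02842 = $14,871.5832118
New tax = $406,075 × 0.02842 = $11,540.6515
Reduction = $14,871.5832118 − $11,540.6515 = $3,330.9317118

$3,330.93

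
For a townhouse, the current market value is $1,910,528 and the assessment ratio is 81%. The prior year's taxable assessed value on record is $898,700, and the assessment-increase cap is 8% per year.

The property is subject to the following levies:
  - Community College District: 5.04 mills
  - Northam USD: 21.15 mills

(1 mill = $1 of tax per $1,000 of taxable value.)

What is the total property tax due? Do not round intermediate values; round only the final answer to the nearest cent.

$25,419.91

Uncapped assessed value = $1,910,528 × 0.81 = $1,547,527.68
Cap limit = $898,700 × 1.08 = $970,596
Taxable assessed value = min($1,547,527.68, $970,596) = $970,596 (cap binds)
Community College District: $970,596 × 0.00504 = $4,891.80384
Northam USD: $970,596 × 0.02115 = $20,528.1054
Total = $25,419.90924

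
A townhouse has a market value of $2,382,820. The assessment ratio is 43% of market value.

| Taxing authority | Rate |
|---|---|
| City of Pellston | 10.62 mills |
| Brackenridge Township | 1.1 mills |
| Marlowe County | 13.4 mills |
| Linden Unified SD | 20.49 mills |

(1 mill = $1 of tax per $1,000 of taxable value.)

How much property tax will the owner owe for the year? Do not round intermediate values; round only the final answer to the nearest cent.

Assessed value = $2,382,820 × 0.43 = $1,024,612.6
City of Pellston: $1,024,612.6 × 0.01062 = $10,881.385812
Brackenridge Township: $1,024,612.6 × 0.0011 = $1,127.07386
Marlowe County: $1,024,612.6 × 0.0134 = $13,729.80884
Linden Unified SD: $1,024,612.6 × 0.02049 = $20,994.312174
Total = $10,881.385812 + $1,127.07386 + $13,729.80884 + $20,994.312174 = $46,732.580686

$46,732.58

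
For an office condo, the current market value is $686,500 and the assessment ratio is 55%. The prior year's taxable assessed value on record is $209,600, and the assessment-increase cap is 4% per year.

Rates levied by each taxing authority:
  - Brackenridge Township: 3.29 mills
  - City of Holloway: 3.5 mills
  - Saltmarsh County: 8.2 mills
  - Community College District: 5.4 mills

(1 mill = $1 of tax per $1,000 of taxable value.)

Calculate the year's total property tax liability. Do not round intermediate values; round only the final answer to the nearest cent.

$4,444.69

Uncapped assessed value = $686,500 × 0.55 = $377,575
Cap limit = $209,600 × 1.04 = $217,984
Taxable assessed value = min($377,575, $217,984) = $217,984 (cap binds)
Brackenridge Township: $217,984 × 0.00329 = $717.16736
City of Holloway: $217,984 × 0.0035 = $762.944
Saltmarsh County: $217,984 × 0.0082 = $1,787.4688
Community College District: $217,984 × 0.0054 = $1,177.1136
Total = $4,444.69376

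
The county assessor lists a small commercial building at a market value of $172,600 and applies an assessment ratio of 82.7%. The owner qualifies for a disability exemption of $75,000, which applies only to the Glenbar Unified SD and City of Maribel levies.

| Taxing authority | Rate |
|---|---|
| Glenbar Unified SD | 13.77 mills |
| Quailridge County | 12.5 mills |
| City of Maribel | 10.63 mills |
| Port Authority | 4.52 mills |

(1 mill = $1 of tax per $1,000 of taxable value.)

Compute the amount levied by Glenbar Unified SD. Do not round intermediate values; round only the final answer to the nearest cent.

$932.78

Assessed value = $172,600 × 0.827 = $142,740.2
Glenbar Unified SD taxable value = $142,740.2 − $75,000 = $67,740.2
Glenbar Unified SD levy = $67,740.2 × 0.01377 = $932.782554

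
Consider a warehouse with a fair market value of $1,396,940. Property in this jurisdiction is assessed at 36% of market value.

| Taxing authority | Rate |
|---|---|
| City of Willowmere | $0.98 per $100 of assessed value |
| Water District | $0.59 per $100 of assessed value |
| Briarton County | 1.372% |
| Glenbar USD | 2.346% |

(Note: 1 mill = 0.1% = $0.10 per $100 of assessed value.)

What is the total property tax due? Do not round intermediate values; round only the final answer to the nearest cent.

$26,593.27

Assessed value = $1,396,940 × 0.36 = $502,898.4
City of Willowmere: $502,898.4 × 0.0098 = $4,928.40432
Water District: $502,898.4 × 0.0059 = $2,967.10056
Briarton County: $502,898.4 × 0.01372 = $6,899.766048
Glenbar USD: $502,898.4 × 0.02346 = $11,797.996464
Total = $26,593.267392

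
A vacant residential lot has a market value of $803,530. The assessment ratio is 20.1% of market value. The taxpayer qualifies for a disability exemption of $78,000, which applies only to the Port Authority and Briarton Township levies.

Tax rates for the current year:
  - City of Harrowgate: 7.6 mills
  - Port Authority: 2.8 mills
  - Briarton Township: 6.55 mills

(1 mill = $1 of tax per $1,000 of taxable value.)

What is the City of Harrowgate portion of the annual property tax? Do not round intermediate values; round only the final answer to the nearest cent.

Assessed value = $803,530 × 0.201 = $161,509.53
City of Harrowgate taxable value = $161,509.53 (exemption does not apply)
City of Harrowgate levy = $161,509.53 × 0.0076 = $1,227.472428

$1,227.47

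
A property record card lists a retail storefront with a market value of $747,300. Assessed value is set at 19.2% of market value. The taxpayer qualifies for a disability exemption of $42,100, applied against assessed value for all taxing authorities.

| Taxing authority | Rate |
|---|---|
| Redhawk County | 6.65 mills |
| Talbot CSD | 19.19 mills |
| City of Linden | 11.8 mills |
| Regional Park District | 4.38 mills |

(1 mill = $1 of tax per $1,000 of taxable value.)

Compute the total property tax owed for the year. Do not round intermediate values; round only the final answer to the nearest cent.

$4,260.05

Assessed value = $747,300 × 0.192 = $143,481.6
Taxable value = $143,481.6 − $42,100 = $101,381.6
Redhawk County: $101,381.6 × 0.00665 = $674.18764
Talbot CSD: $101,381.6 × 0.01919 = $1,945.512904
City of Linden: $101,381.6 × 0.0118 = $1,196.30288
Regional Park District: $101,381.6 × 0.00438 = $444.051408
Total = $674.18764 + $1,945.512904 + $1,196.30288 + $444.051408 = $4,260.054832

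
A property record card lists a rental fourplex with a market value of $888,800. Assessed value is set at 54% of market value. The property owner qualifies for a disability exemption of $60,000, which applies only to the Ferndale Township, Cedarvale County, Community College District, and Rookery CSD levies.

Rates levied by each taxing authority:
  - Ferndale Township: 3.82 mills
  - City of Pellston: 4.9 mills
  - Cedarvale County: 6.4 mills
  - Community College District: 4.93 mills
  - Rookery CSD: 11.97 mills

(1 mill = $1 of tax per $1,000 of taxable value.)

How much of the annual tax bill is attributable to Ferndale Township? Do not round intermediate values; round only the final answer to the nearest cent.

Assessed value = $888,800 × 0.54 = $479,952
Ferndale Township taxable value = $479,952 − $60,000 = $419,952
Ferndale Township levy = $419,952 × 0.00382 = $1,604.21664

$1,604.22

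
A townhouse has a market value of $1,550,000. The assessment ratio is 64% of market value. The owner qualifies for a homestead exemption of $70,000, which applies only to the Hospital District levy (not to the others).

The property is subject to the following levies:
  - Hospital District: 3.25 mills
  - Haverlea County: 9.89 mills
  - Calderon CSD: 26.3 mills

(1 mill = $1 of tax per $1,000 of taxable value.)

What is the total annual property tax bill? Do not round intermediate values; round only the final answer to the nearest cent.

$38,896.98

Assessed value = $1,550,000 × 0.64 = $992,000
Hospital District: ($992,000 − $70,000) × 0.00325 = $922,000 × 0.00325 = $2,996.5
Haverlea County: $992,000 × 0.00989 = $9,810.88
Calderon CSD: $992,000 × 0.0263 = $26,089.6
Total = $38,896.98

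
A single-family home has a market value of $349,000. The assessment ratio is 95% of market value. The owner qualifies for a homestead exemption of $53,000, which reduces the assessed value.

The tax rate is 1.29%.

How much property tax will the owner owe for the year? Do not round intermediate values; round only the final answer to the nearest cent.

$3,593.30

Assessed value = $349,000 × 0.95 = $331,550
Taxable value = $331,550 − $53,000 = $278,550
Tax = $278,550 × 0.0129 = $3,593.295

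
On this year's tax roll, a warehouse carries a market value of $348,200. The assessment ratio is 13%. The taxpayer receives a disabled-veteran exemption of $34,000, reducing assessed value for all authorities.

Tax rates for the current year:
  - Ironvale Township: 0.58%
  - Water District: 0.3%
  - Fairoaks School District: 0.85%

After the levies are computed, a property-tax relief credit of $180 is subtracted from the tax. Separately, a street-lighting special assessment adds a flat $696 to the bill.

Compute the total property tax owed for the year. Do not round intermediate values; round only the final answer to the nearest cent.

Assessed value = $348,200 × 0.13 = $45,266
Taxable value = $45,266 − $34,000 = $11,266
Ironvale Township: $11,266 × 0.0058 = $65.3428
Water District: $11,266 × 0.003 = $33.798
Fairoaks School District: $11,266 × 0.0085 = $95.761
Levies subtotal = $194.9018
After credit = $194.9018 − $180 = $14.9018
Total = $14.9018 + $696 = $710.9018

$710.90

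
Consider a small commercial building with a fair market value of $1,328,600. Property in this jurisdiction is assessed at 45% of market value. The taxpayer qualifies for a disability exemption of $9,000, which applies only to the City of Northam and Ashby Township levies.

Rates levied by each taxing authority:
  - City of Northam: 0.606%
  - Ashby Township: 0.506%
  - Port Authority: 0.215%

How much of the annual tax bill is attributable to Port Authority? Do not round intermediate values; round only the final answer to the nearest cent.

$1,285.42

Assessed value = $1,328,600 × 0.45 = $597,870
Port Authority taxable value = $597,870 (exemption does not apply)
Port Authority levy = $597,870 × 0.00215 = $1,285.4205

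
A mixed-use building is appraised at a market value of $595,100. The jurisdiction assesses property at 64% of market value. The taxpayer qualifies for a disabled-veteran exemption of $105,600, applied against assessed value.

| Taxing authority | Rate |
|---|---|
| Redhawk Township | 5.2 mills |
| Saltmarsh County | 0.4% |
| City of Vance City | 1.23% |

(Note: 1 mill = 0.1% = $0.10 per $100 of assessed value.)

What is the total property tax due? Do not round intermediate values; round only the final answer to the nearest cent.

$5,918.18

Assessed value = $595,100 × 0.64 = $380,864
Taxable value = $380,864 − $105,600 = $275,264
Redhawk Township: $275,264 × 0.0052 = $1,431.3728
Saltmarsh County: $275,264 × 0.004 = $1,101.056
City of Vance City: $275,264 × 0.0123 = $3,385.7472
Total = $5,918.176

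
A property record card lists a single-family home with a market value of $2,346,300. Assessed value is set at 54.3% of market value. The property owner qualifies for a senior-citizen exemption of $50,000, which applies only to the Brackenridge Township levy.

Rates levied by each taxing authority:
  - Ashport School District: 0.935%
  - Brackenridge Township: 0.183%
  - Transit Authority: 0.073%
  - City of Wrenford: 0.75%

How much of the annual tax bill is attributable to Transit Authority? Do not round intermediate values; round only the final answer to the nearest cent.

$930.05

Assessed value = $2,346,300 × 0.543 = $1,274,040.9
Transit Authority taxable value = $1,274,040.9 (exemption does not apply)
Transit Authority levy = $1,274,040.9 × 0.00073 = $930.049857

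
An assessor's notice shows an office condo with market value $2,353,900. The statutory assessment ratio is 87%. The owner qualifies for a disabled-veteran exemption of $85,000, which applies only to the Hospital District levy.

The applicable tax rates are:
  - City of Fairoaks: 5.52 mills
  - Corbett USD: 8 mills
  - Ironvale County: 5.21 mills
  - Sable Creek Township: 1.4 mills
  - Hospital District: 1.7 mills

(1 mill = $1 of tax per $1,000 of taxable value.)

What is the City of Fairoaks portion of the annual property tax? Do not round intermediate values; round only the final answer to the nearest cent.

$11,304.37

Assessed value = $2,353,900 × 0.87 = $2,047,893
City of Fairoaks taxable value = $2,047,893 (exemption does not apply)
City of Fairoaks levy = $2,047,893 × 0.00552 = $11,304.36936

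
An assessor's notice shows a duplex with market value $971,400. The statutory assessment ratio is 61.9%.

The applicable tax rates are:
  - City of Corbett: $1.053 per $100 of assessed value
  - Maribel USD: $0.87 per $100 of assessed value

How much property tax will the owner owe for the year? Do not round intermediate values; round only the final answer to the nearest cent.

Assessed value = $971,400 × 0.619 = $601,296.6
City of Corbett: $601,296.6 × 0.01053 = $6,331.653198
Maribel USD: $601,296.6 × 0.0087 = $5,231.28042
Total = $6,331.653198 + $5,231.28042 = $11,562.933618

$11,562.93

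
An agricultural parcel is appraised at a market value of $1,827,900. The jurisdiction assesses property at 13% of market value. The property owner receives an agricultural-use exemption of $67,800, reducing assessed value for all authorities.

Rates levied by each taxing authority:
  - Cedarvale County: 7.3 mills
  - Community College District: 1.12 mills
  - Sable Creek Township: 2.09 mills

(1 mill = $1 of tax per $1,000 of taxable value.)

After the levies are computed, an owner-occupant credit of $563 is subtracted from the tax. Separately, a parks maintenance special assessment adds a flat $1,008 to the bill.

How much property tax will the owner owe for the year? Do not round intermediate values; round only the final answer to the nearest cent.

$2,229.88

Assessed value = $1,827,900 × 0.13 = $237,627
Taxable value = $237,627 − $67,800 = $169,827
Cedarvale County: $169,827 × 0.0073 = $1,239.7371
Community College District: $169,827 × 0.00112 = $190.20624
Sable Creek Township: $169,827 × 0.00209 = $354.93843
Levies subtotal = $1,784.88177
After credit = $1,784.88177 − $563 = $1,221.88177
Total = $1,221.88177 + $1,008 = $2,229.88177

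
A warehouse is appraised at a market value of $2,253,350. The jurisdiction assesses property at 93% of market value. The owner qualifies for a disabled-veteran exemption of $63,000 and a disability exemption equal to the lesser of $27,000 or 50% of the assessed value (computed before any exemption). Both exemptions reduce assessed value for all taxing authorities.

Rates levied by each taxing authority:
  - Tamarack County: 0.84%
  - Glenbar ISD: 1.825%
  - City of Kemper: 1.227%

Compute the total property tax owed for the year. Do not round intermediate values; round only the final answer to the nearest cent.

Assessed value = $2,253,350 × 0.93 = $2,095,615.5
Disability exemption = min($27,000, 50% × $2,095,615.5) = min($27,000, $1,047,807.75) = $27,000 (dollar cap binds)
Taxable value = $2,095,615.5 − $63,000 − $27,000 = $2,005,615.5
Tamarack County: $2,005,615.5 × 0.0084 = $16,847.1702
Glenbar ISD: $2,005,615.5 × 0.01825 = $36,602.482875
City of Kemper: $2,005,615.5 × 0.01227 = $24,608.902185
Total = $78,058.55526

$78,058.56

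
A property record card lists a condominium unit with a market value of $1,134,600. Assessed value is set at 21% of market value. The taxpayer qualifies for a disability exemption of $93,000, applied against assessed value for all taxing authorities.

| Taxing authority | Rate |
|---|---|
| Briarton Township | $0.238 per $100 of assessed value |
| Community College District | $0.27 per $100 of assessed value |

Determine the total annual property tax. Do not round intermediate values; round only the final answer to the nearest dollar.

Assessed value = $1,134,600 × 0.21 = $238,266
Taxable value = $238,266 − $93,000 = $145,266
Briarton Township: $145,266 × 0.00238 = $345.73308
Community College District: $145,266 × 0.0027 = $392.2182
Total = $345.73308 + $392.2182 = $737.95128

$738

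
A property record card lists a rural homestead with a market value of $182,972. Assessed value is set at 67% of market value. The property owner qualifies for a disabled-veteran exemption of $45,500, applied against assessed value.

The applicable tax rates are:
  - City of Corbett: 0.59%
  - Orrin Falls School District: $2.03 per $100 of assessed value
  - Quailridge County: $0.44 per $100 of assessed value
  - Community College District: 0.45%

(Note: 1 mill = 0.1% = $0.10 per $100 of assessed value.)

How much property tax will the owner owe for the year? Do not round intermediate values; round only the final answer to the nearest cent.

$2,705.90

Assessed value = $182,972 × 0.67 = $122,591.24
Taxable value = $122,591.24 − $45,500 = $77,091.24
City of Corbett: $77,091.24 × 0.0059 = $454.838316
Orrin Falls School District: $77,091.24 × 0.0203 = $1,564.952172
Quailridge County: $77,091.24 × 0.0044 = $339.201456
Community College District: $77,091.24 × 0.0045 = $346.91058
Total = $2,705.902524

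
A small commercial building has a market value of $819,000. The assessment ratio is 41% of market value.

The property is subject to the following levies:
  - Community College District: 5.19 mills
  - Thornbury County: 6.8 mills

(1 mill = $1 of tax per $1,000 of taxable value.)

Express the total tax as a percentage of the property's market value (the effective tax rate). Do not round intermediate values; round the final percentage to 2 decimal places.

0.49%

Assessed value = $819,000 × 0.41 = $335,790
Community College District: $335,790 × 0.00519 = $1,742.7501
Thornbury County: $335,790 × 0.0068 = $2,283.372
Total tax = $4,026.1221
Effective rate = $4,026.1221 ÷ $819,000 = 0.49% of market value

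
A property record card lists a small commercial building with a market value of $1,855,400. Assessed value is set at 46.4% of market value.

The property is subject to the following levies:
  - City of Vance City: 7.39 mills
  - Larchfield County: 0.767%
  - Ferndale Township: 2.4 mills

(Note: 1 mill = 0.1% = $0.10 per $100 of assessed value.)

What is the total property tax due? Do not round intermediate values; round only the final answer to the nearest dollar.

Assessed value = $1,855,400 × 0.464 = $860,905.6
City of Vance City: $860,905.6 × 0.00739 = $6,362.092384
Larchfield County: $860,905.6 × 0.00767 = $6,603.145952
Ferndale Township: $860,905.6 × 0.0024 = $2,066.17344
Total = $15,031.411776

$15,031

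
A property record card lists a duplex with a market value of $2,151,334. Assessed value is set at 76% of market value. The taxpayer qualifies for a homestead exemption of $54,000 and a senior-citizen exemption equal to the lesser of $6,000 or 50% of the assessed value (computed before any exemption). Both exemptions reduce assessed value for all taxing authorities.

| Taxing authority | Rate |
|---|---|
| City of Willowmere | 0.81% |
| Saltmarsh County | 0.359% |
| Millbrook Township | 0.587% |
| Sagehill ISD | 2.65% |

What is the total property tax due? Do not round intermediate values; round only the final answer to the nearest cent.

Assessed value = $2,151,334 × 0.76 = $1,635,013.84
Senior-citizen exemption = min($6,000, 50% × $1,635,013.84) = min($6,000, $817,506.92) = $6,000 (dollar cap binds)
Taxable value = $1,635,013.84 − $54,000 − $6,000 = $1,575,013.84
City of Willowmere: $1,575,013.84 × 0.0081 = $12,757.612104
Saltmarsh County: $1,575,013.84 × 0.00359 = $5,654.2996856
Millbrook Township: $1,575,013.84 × 0.00587 = $9,245.3312408
Sagehill ISD: $1,575,013.84 × 0.0265 = $41,737.86676
Total = $69,395.1097904

$69,395.11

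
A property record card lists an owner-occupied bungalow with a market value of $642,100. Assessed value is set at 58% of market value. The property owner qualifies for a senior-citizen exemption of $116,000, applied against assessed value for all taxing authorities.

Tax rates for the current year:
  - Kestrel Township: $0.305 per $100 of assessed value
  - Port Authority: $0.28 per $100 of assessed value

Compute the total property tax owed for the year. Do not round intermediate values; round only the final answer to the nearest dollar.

$1,500

Assessed value = $642,100 × 0.58 = $372,418
Taxable value = $372,418 − $116,000 = $256,418
Kestrel Township: $256,418 × 0.00305 = $782.0749
Port Authority: $256,418 × 0.0028 = $717.9704
Total = $782.0749 + $717.9704 = $1,500.0453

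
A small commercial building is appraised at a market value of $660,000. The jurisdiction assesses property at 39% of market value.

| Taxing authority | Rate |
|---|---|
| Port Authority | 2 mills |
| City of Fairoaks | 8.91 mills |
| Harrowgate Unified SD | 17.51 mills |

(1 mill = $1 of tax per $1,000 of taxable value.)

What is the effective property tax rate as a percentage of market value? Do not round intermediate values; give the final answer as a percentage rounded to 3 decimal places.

Assessed value = $660,000 × 0.39 = $257,400
Port Authority: $257,400 × 0.002 = $514.8
City of Fairoaks: $257,400 × 0.00891 = $2,293.434
Harrowgate Unified SD: $257,400 × 0.01751 = $4,507.074
Total tax = $7,315.308
Effective rate = $7,315.308 ÷ $660,000 = 1.108% of market value

1.108%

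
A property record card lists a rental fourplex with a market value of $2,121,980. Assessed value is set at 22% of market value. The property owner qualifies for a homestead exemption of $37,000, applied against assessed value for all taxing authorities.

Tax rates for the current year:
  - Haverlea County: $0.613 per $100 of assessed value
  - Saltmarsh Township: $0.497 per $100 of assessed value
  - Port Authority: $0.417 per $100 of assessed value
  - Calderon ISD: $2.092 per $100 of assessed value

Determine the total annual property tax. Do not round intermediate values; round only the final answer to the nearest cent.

Assessed value = $2,121,980 × 0.22 = $466,835.6
Taxable value = $466,835.6 − $37,000 = $429,835.6
Haverlea County: $429,835.6 × 0.00613 = $2,634.892228
Saltmarsh Township: $429,835.6 × 0.00497 = $2,136.282932
Port Authority: $429,835.6 × 0.00417 = $1,792.414452
Calderon ISD: $429,835.6 × 0.02092 = $8,992.160752
Total = $2,634.892228 + $2,136.282932 + $1,792.414452 + $8,992.160752 = $15,555.750364

$15,555.75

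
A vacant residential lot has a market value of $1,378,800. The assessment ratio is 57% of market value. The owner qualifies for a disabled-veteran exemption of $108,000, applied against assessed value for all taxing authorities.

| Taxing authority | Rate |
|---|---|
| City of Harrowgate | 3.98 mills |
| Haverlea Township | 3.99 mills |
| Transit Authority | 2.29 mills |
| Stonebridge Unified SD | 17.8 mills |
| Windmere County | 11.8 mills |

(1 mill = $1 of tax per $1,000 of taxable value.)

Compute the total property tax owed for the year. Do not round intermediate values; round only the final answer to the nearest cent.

Assessed value = $1,378,800 × 0.57 = $785,916
Taxable value = $785,916 − $108,000 = $677,916
City of Harrowgate: $677,916 × 0.00398 = $2,698.10568
Haverlea Township: $677,916 × 0.00399 = $2,704.88484
Transit Authority: $677,916 × 0.00229 = $1,552.42764
Stonebridge Unified SD: $677,916 × 0.0178 = $12,066.9048
Windmere County: $677,916 × 0.0118 = $7,999.4088
Total = $2,698.10568 + $2,704.88484 + $1,552.42764 + $12,066.9048 + $7,999.4088 = $27,021.73176

$27,021.73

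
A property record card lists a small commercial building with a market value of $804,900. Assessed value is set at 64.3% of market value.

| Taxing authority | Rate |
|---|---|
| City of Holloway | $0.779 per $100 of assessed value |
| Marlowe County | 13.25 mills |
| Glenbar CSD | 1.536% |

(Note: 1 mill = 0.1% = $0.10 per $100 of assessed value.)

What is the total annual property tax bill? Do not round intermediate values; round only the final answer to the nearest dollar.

Assessed value = $804,900 × 0.643 = $517,550.7
City of Holloway: $517,550.7 × 0.00779 = $4,031.719953
Marlowe County: $517,550.7 × 0.01325 = $6,857.546775
Glenbar CSD: $517,550.7 × 0.01536 = $7,949.578752
Total = $18,838.84548

$18,839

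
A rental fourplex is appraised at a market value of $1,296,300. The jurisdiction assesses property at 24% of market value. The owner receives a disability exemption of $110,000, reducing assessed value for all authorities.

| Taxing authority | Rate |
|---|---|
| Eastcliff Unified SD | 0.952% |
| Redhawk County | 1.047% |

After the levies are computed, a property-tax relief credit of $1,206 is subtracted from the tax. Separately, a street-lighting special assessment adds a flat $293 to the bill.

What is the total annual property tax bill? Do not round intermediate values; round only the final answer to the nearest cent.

$3,107.23

Assessed value = $1,296,300 × 0.24 = $311,112
Taxable value = $311,112 − $110,000 = $201,112
Eastcliff Unified SD: $201,112 × 0.00952 = $1,914.58624
Redhawk County: $201,112 × 0.01047 = $2,105.64264
Levies subtotal = $4,020.22888
After credit = $4,020.22888 − $1,206 = $2,814.22888
Total = $2,814.22888 + $293 = $3,107.22888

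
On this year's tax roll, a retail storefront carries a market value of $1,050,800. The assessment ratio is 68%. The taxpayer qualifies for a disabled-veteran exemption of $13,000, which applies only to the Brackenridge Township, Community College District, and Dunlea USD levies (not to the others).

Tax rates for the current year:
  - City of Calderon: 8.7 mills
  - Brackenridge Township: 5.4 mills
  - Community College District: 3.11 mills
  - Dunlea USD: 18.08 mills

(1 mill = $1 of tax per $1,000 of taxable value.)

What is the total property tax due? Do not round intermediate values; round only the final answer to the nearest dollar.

Assessed value = $1,050,800 × 0.68 = $714,544
City of Calderon: $714,544 × 0.0087 = $6,216.5328
Brackenridge Township: ($714,544 − $13,000) × 0.0054 = $701,544 × 0.0054 = $3,788.3376
Community College District: ($714,544 − $13,000) × 0.00311 = $701,544 × 0.00311 = $2,181.80184
Dunlea USD: ($714,544 − $13,000) × 0.01808 = $701,544 × 0.01808 = $12,683.91552
Total = $24,870.58776

$24,871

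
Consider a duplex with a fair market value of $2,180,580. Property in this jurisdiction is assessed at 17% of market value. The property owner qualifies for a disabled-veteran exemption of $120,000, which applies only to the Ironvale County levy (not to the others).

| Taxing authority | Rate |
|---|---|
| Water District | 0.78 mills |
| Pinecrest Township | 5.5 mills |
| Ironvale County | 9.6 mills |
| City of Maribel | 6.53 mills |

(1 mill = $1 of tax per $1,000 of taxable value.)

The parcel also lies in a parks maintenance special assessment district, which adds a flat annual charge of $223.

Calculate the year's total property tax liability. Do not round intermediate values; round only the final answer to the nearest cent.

$7,378.36

Assessed value = $2,180,580 × 0.17 = $370,698.6
Water District: $370,698.6 × 0.00078 = $289.144908
Pinecrest Township: $370,698.6 × 0.0055 = $2,038.8423
Ironvale County: ($370,698.6 − $120,000) × 0.0096 = $250,698.6 × 0.0096 = $2,406.70656
City of Maribel: $370,698.6 × 0.00653 = $2,420.661858
Levies subtotal = $7,155.355626
Total = $7,155.355626 + $223 = $7,378.355626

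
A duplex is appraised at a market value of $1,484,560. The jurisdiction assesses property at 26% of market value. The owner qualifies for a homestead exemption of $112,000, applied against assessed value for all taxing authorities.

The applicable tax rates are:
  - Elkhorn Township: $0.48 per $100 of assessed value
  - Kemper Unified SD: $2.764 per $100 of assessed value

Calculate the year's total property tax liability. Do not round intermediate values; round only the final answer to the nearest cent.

Assessed value = $1,484,560 × 0.26 = $385,985.6
Taxable value = $385,985.6 − $112,000 = $273,985.6
Elkhorn Township: $273,985.6 × 0.0048 = $1,315.13088
Kemper Unified SD: $273,985.6 × 0.02764 = $7,572.961984
Total = $1,315.13088 + $7,572.961984 = $8,888.092864

$8,888.09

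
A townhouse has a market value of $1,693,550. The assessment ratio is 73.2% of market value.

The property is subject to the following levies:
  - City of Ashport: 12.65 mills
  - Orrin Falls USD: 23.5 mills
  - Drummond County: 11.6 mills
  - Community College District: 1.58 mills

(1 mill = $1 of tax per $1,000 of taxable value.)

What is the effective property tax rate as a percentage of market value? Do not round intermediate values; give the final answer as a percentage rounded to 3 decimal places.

Assessed value = $1,693,550 × 0.732 = $1,239,678.6
City of Ashport: $1,239,678.6 × 0.01265 = $15,681.93429
Orrin Falls USD: $1,239,678.6 × 0.0235 = $29,132.4471
Drummond County: $1,239,678.6 × 0.0116 = $14,380.27176
Community College District: $1,239,678.6 × 0.00158 = $1,958.692188
Total tax = $61,153.345338
Effective rate = $61,153.345338 ÷ $1,693,550 = 3.611% of market value

3.611%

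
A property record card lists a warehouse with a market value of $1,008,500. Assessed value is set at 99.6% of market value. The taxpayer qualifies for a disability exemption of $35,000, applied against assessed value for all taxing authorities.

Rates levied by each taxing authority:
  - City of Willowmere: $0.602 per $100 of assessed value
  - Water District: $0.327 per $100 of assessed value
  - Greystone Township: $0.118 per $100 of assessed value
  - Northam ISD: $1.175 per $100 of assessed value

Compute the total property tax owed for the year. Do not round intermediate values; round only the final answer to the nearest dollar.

$21,542

Assessed value = $1,008,500 × 0.996 = $1,004,466
Taxable value = $1,004,466 − $35,000 = $969,466
City of Willowmere: $969,466 × 0.00602 = $5,836.18532
Water District: $969,466 × 0.00327 = $3,170.15382
Greystone Township: $969,466 × 0.00118 = $1,143.96988
Northam ISD: $969,466 × 0.01175 = $11,391.2255
Total = $5,836.18532 + $3,170.15382 + $1,143.96988 + $11,391.2255 = $21,541.53452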